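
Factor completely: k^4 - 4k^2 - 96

(k^2 + 8)(k^2 - 12)

Substitute u = k^2 to get a quadratic in u, then factor.
k^2 + 8 is irreducible over ℤ (always positive, so no real roots).
k^2 - 12 is irreducible over ℤ (12 is not a perfect square).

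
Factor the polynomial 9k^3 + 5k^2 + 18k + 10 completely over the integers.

Group as (9k^3 + 18k) + (5k^2 + 10) = 9k(k^2 + 2) + 5(k^2 + 2).
Both groups share the factor (k^2 + 2).

(9k + 5)(k^2 + 2)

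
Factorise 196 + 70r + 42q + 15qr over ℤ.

(3q + 14)(5r + 14)

Group as (15qr + 42q) + (70r + 196) = 3q(5r + 14) + 14(5r + 14).
Both groups share the factor (5r + 14).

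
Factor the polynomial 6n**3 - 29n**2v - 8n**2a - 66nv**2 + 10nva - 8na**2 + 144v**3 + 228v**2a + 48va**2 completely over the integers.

Group: n(6n**2 + 7nv - 8na - 24v**2 - 38va - 8a**2) - 6v(6n**2 + 7nv - 8na - 24v**2 - 38va - 8a**2); both groups contain (6n**2 + 7nv - 8na - 24v**2 - 38va - 8a**2), so (n - 6v) is a factor with cofactor 6n**2 + 7nv - 8na - 24v**2 - 38va - 8a**2.
The cofactor groups again: 6n**2 + 7nv - 8na - 24v**2 - 38va - 8a**2 = 2n(3n + 8v + 2a) + (-3v - 4a)(3n + 8v + 2a); both groups contain (3n + 8v + 2a), giving (2n - 3v - 4a)(3n + 8v + 2a).

(2n - 3v - 4a)(3n + 8v + 2a)(n - 6v)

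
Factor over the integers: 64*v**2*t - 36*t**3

4*t*(4*v - 3*t)*(4*v + 3*t)

Factor out 4*t, leaving 16*v**2 - 9*t**2, which is a difference of two squares.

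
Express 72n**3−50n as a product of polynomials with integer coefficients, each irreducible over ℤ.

Pull out the common factor 2n; 36n**2−25 is a difference of squares.

2n(6n+5)(6n−5)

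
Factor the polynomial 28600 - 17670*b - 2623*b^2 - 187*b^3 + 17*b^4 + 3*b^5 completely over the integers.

Among the possible rational roots, b = 11 is a root, so (b - 11) divides it; the quotient is 3*b^4 + 50*b^3 + 363*b^2 + 1370*b - 2600.
Continuing, b = -10 is a root, so (b + 10) divides it; the quotient is 3*b^3 + 20*b^2 + 163*b - 260.
Continuing, b = 4/3 is a root, giving the factor (3*b - 4) and quotient b^2 + 8*b + 65.
The quadratic b^2 + 8*b + 65 has discriminant -196 < 0 and is irreducible over ℤ.

(3*b - 4)*(b + 10)*(b - 11)*(b^2 + 8*b + 65)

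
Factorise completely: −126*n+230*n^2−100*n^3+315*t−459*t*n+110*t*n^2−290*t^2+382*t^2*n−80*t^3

Group: 5*t*(−16*t^2+70*t*n−58*t+50*n^2−115*n+63) − 2*n*(−16*t^2+70*t*n−58*t+50*n^2−115*n+63); both groups contain (−16*t^2+70*t*n−58*t+50*n^2−115*n+63), so (5*t−2*n) is a factor with cofactor −16*t^2+70*t*n−58*t+50*n^2−115*n+63.
The cofactor groups again: −16*t^2+70*t*n−58*t+50*n^2−115*n+63 = −2*t*(8*t+5*n−7) + (10*n−9)*(8*t+5*n−7); both groups contain (8*t+5*n−7), giving −(2*t−10*n+9)*(8*t+5*n−7).

−(2*t−10*n+9)*(5*t−2*n)*(8*t+5*n−7)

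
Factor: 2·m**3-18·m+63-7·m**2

Trying the rational-root candidates, m = -3 is a root, giving the factor (m+3) and quotient 2·m**2-13·m+21.
The remaining quadratic factors as (m-3)(2·m-7).

(2·m-7)·(m+3)·(m-3)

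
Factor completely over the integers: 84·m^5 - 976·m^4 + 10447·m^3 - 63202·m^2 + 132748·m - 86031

Testing divisors of the constant over divisors of the leading coefficient, m = 11/6 is a root, giving the factor (6·m - 11) and quotient 14·m^4 - 137·m^3 + 1490·m^2 - 7802·m + 7821.
Continuing, m = 9/7 is a root, so (7·m - 9) divides it; the quotient is 2·m^3 - 17·m^2 + 191·m - 869.
Next, m = 11/2 is a root, so (2·m - 11) is a factor; dividing leaves m^2 - 3·m + 79.
The quadratic m^2 - 3·m + 79 has discriminant -307 < 0 and is irreducible over ℤ.

(2·m - 11)·(6·m - 11)·(7·m - 9)·(m^2 - 3·m + 79)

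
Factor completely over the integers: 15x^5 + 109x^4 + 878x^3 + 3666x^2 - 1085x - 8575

(3x + 5)(5x - 7)(x + 5)(x^2 + 2x + 49)

Among the possible rational roots, x = -5 is a root, so (x + 5) is a factor; dividing leaves 15x^4 + 34x^3 + 708x^2 + 126x - 1715.
Next, x = 7/5 is a root, so (5x - 7) is a factor; dividing leaves 3x^3 + 11x^2 + 157x + 245.
Continuing, x = -5/3 is a root, giving the factor (3x + 5) and quotient x^2 + 2x + 49.
The quadratic x^2 + 2x + 49 has discriminant -192 < 0 and is irreducible over ℤ.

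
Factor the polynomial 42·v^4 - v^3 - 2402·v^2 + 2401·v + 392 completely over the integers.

Trying the rational-root candidates, v = 7/6 is a root, so (6·v - 7) is a factor; dividing leaves 7·v^3 + 8·v^2 - 391·v - 56.
Next, v = -1/7 is a root, giving the factor (7·v + 1) and quotient v^2 + v - 56.
The remaining quadratic factors as (v - 7)(v + 8).

(6·v - 7)·(7·v + 1)·(v + 8)·(v - 7)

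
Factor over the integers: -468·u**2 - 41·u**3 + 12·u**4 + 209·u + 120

(3·u + 1)·(4·u - 3)·(u + 5)·(u - 8)

Among the possible rational roots, u = -1/3 is a root, so (3·u + 1) divides it; the quotient is 4·u**3 - 15·u**2 - 151·u + 120.
Then u = 3/4 is a root, so (4·u - 3) divides it; the quotient is u**2 - 3·u - 40.
The remaining quadratic factors as (u + 5)(u - 8).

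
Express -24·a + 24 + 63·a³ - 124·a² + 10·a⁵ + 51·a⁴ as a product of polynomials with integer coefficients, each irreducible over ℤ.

(2·a + 1)·(5·a - 2)·(a - 1)·(a² + 6·a + 12)

By the rational root theorem, a = 1 is a root, so (a - 1) is a factor; dividing leaves 10·a⁴ + 61·a³ + 124·a² - 24.
Next, a = -1/2 is a root, so (2·a + 1) is a factor; dividing leaves 5·a³ + 28·a² + 48·a - 24.
Then a = 2/5 is a root, so (5·a - 2) divides it; the quotient is a² + 6·a + 12.
The quadratic a² + 6·a + 12 has discriminant -12 < 0 and is irreducible over ℤ.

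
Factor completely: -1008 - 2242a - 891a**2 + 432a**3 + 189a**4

Testing divisors of the constant over divisors of the leading coefficient, a = -2/3 is a root, giving the factor (3a + 2) and quotient 63a**3 + 102a**2 - 365a - 504.
Continuing, a = -8/3 is a root, giving the factor (3a + 8) and quotient 21a**2 - 22a - 63.
The remaining quadratic factors as (3a - 7)(7a + 9).

(3a + 2)(3a + 8)(3a - 7)(7a + 9)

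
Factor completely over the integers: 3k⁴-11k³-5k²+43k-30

Among the possible rational roots, k = -2 is a root, giving the factor (k+2) and quotient 3k³-17k²+29k-15.
Next, k = 3 is a root, giving the factor (k-3) and quotient 3k²-8k+5.
The remaining quadratic factors as (3k-5)(k-1).

(3k-5)(k+2)(k-1)(k-3)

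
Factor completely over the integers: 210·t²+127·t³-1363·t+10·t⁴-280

(2·t-5)·(5·t+1)·(t+7)·(t+8)

Among the possible rational roots, t = -1/5 is a root, so (5·t+1) divides it; the quotient is 2·t³+25·t²+37·t-280.
Then t = -7 is a root, so (t+7) is a factor; dividing leaves 2·t²+11·t-40.
The remaining quadratic factors as (t+8)(2·t-5).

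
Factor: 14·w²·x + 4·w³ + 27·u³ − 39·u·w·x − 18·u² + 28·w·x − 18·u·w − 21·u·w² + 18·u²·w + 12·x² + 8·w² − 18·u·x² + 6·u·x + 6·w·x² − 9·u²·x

Group: 3·u·(9·u² + 9·u·w − 3·u·x − 4·w² − 14·w·x − 6·x²) + (−w − 2)·(9·u² + 9·u·w − 3·u·x − 4·w² − 14·w·x − 6·x²); both groups contain (9·u² + 9·u·w − 3·u·x − 4·w² − 14·w·x − 6·x²), so (3·u − w − 2) is a factor with cofactor 9·u² + 9·u·w − 3·u·x − 4·w² − 14·w·x − 6·x².
The cofactor groups again: 9·u² + 9·u·w − 3·u·x − 4·w² − 14·w·x − 6·x² = 3·u·(3·u − w − 3·x) + (4·w + 2·x)·(3·u − w − 3·x); both groups contain (3·u − w − 3·x), giving (3·u + 4·w + 2·x)·(3·u − w − 3·x).

(3·u + 4·w + 2·x)·(3·u − w − 2)·(3·u − w − 3·x)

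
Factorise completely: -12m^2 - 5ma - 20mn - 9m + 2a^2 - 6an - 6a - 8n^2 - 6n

-(4m - a + 4n + 3)(3m + 2a + 2n)

Group: -4m(3m + 2a + 2n) + (a - 4n - 3)(3m + 2a + 2n); both groups contain (3m + 2a + 2n).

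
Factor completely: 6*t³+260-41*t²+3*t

Testing divisors of the constant over divisors of the leading coefficient, t = -13/6 is a root, giving the factor (6*t+13) and quotient t²-9*t+20.
The remaining quadratic factors as (t-4)(t-5).

(6*t+13)*(t-4)*(t-5)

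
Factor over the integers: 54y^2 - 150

6(3y + 5)(3y - 5)

Every term has a factor of 6. Then 9y^2 - 25 = (3y)² − (5)².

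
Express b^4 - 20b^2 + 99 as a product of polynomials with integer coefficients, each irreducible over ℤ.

Substitute u = b^2 to get a quadratic in u, then factor.
b^2 - 11 is irreducible over ℤ (11 is not a perfect square).
b^2 - 9 is a difference of squares.

(b + 3)(b - 3)(b^2 - 11)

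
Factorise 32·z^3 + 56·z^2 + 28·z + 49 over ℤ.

(4·z + 7)·(8·z^2 + 7)

Group as (32·z^3 + 28·z) + (56·z^2 + 49) = 4·z·(8·z^2 + 7) + 7·(8·z^2 + 7).
Both groups share the factor (8·z^2 + 7).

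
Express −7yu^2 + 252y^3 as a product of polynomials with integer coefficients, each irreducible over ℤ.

7y(6y − u)(6y + u)

Pull out the common factor 7y; 36y^2 − u^2 is a difference of squares.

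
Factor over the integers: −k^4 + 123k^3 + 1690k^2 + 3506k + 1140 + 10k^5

Trying the rational-root candidates, k = −2/5 is a root, giving the factor (5k + 2) and quotient 2k^4 − k^3 + 25k^2 + 328k + 570.
Continuing, k = −3 is a root, so (k + 3) divides it; the quotient is 2k^3 − 7k^2 + 46k + 190.
Continuing, k = −5/2 is a root, so (2k + 5) divides it; the quotient is k^2 − 6k + 38.
The quadratic k^2 − 6k + 38 has discriminant −116 < 0 and is irreducible over ℤ.

(2k + 5)(5k + 2)(k + 3)(k^2 − 6k + 38)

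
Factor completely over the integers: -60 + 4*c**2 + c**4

Substitute u = c**2 to get a quadratic in u, then factor.
c**2 - 6 is irreducible over ℤ (6 is not a perfect square).
c**2 + 10 is irreducible over ℤ (always positive, so no real roots).

(c**2 + 10)*(c**2 - 6)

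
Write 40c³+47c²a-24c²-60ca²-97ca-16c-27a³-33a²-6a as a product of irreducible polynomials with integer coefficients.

Group: 8c(5c²+4ca-3c-9a²-11a-2) + 3a(5c²+4ca-3c-9a²-11a-2); both groups contain (5c²+4ca-3c-9a²-11a-2), so (8c+3a) is a factor with cofactor 5c²+4ca-3c-9a²-11a-2.
The cofactor groups again: 5c²+4ca-3c-9a²-11a-2 = c(5c+9a+2) + (-a-1)(5c+9a+2); both groups contain (5c+9a+2), giving (c-a-1)(5c+9a+2).

(c-a-1)(8c+3a)(5c+9a+2)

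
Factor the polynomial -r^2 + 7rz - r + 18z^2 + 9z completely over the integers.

Group: -r(r - 9z) + (-2z - 1)(r - 9z); both groups contain (r - 9z).

-(r + 2z + 1)(r - 9z)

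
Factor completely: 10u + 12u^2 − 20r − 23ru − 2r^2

−(2r − u)(r + 12u + 10)

Group: −r(2r − u) + (−12u − 10)(2r − u); both groups contain (2r − u).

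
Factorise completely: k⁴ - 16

Difference of squares twice: with A = k and B = 2, A⁴ − B⁴ = (A² − B²)(A² + B²), and A² − B² factors again.

(k + 2)*(k - 2)*(k² + 4)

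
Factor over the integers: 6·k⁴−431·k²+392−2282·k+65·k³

Testing divisors of the constant over divisors of the leading coefficient, k = −14 is a root, so (k+14) is a factor; dividing leaves 6·k³−19·k²−165·k+28.
Continuing, k = 1/6 is a root, so (6·k−1) is a factor; dividing leaves k²−3·k−28.
The remaining quadratic factors as (k−7)(k+4).

(6·k−1)·(k+14)·(k+4)·(k−7)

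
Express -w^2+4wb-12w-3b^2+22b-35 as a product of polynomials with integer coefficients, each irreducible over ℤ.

Group: -w(w-b+5) + (3b-7)(w-b+5); both groups contain (w-b+5).

-(w-3b+7)(w-b+5)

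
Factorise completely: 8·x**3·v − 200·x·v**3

8·v·x·(x − 5·v)·(x + 5·v)

Every term has a factor of 8·x·v. Then x**2 − 25·v**2 = (x)² − (5·v)².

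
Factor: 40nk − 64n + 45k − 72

(5k − 8)(8n + 9)

Group as (40nk − 64n) + (45k − 72) = 8n(5k − 8) + 9(5k − 8).
Both groups share the factor (5k − 8).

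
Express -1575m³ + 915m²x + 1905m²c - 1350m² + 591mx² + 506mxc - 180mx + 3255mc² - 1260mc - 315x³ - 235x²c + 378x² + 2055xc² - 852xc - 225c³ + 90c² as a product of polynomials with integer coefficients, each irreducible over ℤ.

-(7m - 5x - 15c + 6)(15m + 9x - c)(15m - 7x + 15c)

Group: 7m(-225m² - 30mx - 210mc + 63x² - 142xc + 15c²) + (-5x - 15c + 6)(-225m² - 30mx - 210mc + 63x² - 142xc + 15c²); both groups contain (-225m² - 30mx - 210mc + 63x² - 142xc + 15c²), so (7m - 5x - 15c + 6) is a factor with cofactor -225m² - 30mx - 210mc + 63x² - 142xc + 15c².
The cofactor groups again: -225m² - 30mx - 210mc + 63x² - 142xc + 15c² = -15m(15m - 7x + 15c) + (-9x + c)(15m - 7x + 15c); both groups contain (15m - 7x + 15c), giving -(15m + 9x - c)(15m - 7x + 15c).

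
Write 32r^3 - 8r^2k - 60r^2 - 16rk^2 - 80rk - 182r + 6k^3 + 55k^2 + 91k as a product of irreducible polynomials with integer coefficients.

Group: 8r(4r^2 - 4rk - 14r + k^2 + 7k) + (6k + 13)(4r^2 - 4rk - 14r + k^2 + 7k); both groups contain (4r^2 - 4rk - 14r + k^2 + 7k), so (8r + 6k + 13) is a factor with cofactor 4r^2 - 4rk - 14r + k^2 + 7k.
The cofactor groups again: 4r^2 - 4rk - 14r + k^2 + 7k = 2r(2r - k - 7) - k(2r - k - 7); both groups contain (2r - k - 7), giving (2r - k)(2r - k - 7).

(2r - k)(2r - k - 7)(8r + 6k + 13)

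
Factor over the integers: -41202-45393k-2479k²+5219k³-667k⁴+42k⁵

By the rational root theorem, k = -3/2 is a root, so (2k+3) divides it; the quotient is 21k⁴-365k³+3157k²-5975k-13734.
Continuing, k = 14/3 is a root, so (3k-14) divides it; the quotient is 7k³-89k²+637k+981.
Next, k = -9/7 is a root, so (7k+9) is a factor; dividing leaves k²-14k+109.
The quadratic k²-14k+109 has discriminant -240 < 0 and is irreducible over ℤ.

(2k+3)(3k-14)(7k+9)(k²-14k+109)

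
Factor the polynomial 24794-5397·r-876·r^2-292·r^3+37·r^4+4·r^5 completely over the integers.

Among the possible rational roots, r = 11/4 is a root, so (4·r-11) divides it; the quotient is r^4+12·r^3-40·r^2-329·r-2254.
Next, r = -14 is a root, giving the factor (r+14) and quotient r^3-2·r^2-12·r-161.
Then r = 7 is a root, so (r-7) divides it; the quotient is r^2+5·r+23.
The quadratic r^2+5·r+23 has discriminant -67 < 0 and is irreducible over ℤ.

(4·r-11)·(r+14)·(r-7)·(r^2+5·r+23)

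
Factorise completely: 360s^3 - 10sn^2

10s(6s - n)(6s + n)

Pull out the common factor 10s; 36s^2 - n^2 is a difference of squares.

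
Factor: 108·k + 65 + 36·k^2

(6·k + 13)·(6·k + 5)

Need a pair with product 36·65 = 2340 and sum 108: that's 30 and 78.
Split the middle term: 36·k^2 + 30·k + 78·k + 65 = 6·k·(6·k + 5) + 13·(6·k + 5).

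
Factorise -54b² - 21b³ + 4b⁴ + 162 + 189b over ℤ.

By the rational root theorem, b = 3 is a root, so (b - 3) is a factor; dividing leaves 4b³ - 9b² - 81b - 54.
Next, b = -3 is a root, so (b + 3) divides it; the quotient is 4b² - 21b - 18.
The remaining quadratic factors as (4b + 3)(b - 6).

(4b + 3)(b + 3)(b - 3)(b - 6)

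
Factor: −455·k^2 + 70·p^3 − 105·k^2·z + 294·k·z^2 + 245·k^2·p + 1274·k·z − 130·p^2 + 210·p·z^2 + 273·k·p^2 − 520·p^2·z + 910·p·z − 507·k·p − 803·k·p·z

(5·k + 2·p − 14·z)·(7·k + 5·p)·(7·p − 3·z − 13)

Group: 7·p·(35·k^2 + 39·k·p − 98·k·z + 10·p^2 − 70·p·z) + (−3·z − 13)·(35·k^2 + 39·k·p − 98·k·z + 10·p^2 − 70·p·z); both groups contain (35·k^2 + 39·k·p − 98·k·z + 10·p^2 − 70·p·z), so (7·p − 3·z − 13) is a factor with cofactor 35·k^2 + 39·k·p − 98·k·z + 10·p^2 − 70·p·z.
The cofactor groups again: 35·k^2 + 39·k·p − 98·k·z + 10·p^2 − 70·p·z = 5·k·(7·k + 5·p) + (2·p − 14·z)·(7·k + 5·p); both groups contain (7·k + 5·p), giving (5·k + 2·p − 14·z)·(7·k + 5·p).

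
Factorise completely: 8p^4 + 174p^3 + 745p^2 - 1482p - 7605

(2p + 13)(4p + 13)(p + 15)(p - 3)

Among the possible rational roots, p = -13/4 is a root, so (4p + 13) is a factor; dividing leaves 2p^3 + 37p^2 + 66p - 585.
Then p = 3 is a root, giving the factor (p - 3) and quotient 2p^2 + 43p + 195.
The remaining quadratic factors as (2p + 13)(p + 15).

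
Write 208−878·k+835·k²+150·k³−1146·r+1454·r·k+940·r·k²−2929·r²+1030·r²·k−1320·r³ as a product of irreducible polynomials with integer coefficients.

Group: 11·r·(−120·r²−70·r·k−179·r−10·k²−61·k+26) + (−15·k+8)·(−120·r²−70·r·k−179·r−10·k²−61·k+26); both groups contain (−120·r²−70·r·k−179·r−10·k²−61·k+26), so (11·r−15·k+8) is a factor with cofactor −120·r²−70·r·k−179·r−10·k²−61·k+26.
The cofactor groups again: −120·r²−70·r·k−179·r−10·k²−61·k+26 = −8·r·(15·r+5·k−2) + (−2·k−13)·(15·r+5·k−2); both groups contain (15·r+5·k−2), giving −(8·r+2·k+13)·(15·r+5·k−2).

−(11·r−15·k+8)·(8·r+2·k+13)·(15·r+5·k−2)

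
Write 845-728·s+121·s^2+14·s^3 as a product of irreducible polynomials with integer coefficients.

Testing divisors of the constant over divisors of the leading coefficient, s = 5/2 is a root, giving the factor (2·s-5) and quotient 7·s^2+78·s-169.
The remaining quadratic factors as (7·s-13)(s+13).

(2·s-5)·(7·s-13)·(s+13)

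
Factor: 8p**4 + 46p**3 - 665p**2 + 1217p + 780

(2p + 1)(4p - 15)(p + 13)(p - 4)

By the rational root theorem, p = 15/4 is a root, so (4p - 15) is a factor; dividing leaves 2p**3 + 19p**2 - 95p - 52.
Then p = -1/2 is a root, so (2p + 1) divides it; the quotient is p**2 + 9p - 52.
The remaining quadratic factors as (p + 13)(p - 4).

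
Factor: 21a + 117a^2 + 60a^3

3a(4a + 7)(5a + 1)

Pull out the common factor 3a, then factor the remaining trinomial.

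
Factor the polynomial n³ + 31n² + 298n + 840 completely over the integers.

(n + 12)(n + 14)(n + 5)

By the rational root theorem, n = -12 is a root, so (n + 12) is a factor; dividing leaves n² + 19n + 70.
The remaining quadratic factors as (n + 14)(n + 5).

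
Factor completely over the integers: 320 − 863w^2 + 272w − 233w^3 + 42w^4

(2w + 1)(3w + 8)(7w − 5)(w − 8)

Among the possible rational roots, w = 8 is a root, so (w − 8) is a factor; dividing leaves 42w^3 + 103w^2 − 39w − 40.
Then w = −1/2 is a root, so (2w + 1) divides it; the quotient is 21w^2 + 41w − 40.
The remaining quadratic factors as (3w + 8)(7w − 5).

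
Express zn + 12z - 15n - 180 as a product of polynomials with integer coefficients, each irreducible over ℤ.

(n + 12)(z - 15)

Group as (zn + 12z) + (-15n - 180) = z(n + 12) - 15(n + 12).
Both groups share the factor (n + 12).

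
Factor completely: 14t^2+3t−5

Need a pair with product 14·(−5) = −70 and sum 3: that's −7 and 10.
Split the middle term: 14t^2−7t + 10t−5 = 7t(2t−1) + 5(2t−1).

(2t−1)(7t+5)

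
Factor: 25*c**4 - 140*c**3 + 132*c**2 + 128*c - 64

Trying the rational-root candidates, c = 4 is a root, so (c - 4) divides it; the quotient is 25*c**3 - 40*c**2 - 28*c + 16.
Next, c = 2 is a root, giving the factor (c - 2) and quotient 25*c**2 + 10*c - 8.
The remaining quadratic factors as (5*c - 2)(5*c + 4).

(5*c + 4)*(5*c - 2)*(c - 2)*(c - 4)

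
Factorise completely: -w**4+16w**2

-w**2(w+4)(w-4)

Factor out w**2 first: what remains is -w**2+16.
Recognize a difference of squares with the parts 4 and w.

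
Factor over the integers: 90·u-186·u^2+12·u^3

Pull out the common factor 6·u, then factor the remaining trinomial.

6·u·(2·u-1)·(u-15)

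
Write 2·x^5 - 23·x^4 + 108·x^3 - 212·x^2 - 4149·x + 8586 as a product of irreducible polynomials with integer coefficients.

(2·x + 9)·(x - 2)·(x - 9)·(x^2 - 5·x + 53)

Among the possible rational roots, x = 9 is a root, so (x - 9) is a factor; dividing leaves 2·x^4 - 5·x^3 + 63·x^2 + 355·x - 954.
Next, x = -9/2 is a root, so (2·x + 9) is a factor; dividing leaves x^3 - 7·x^2 + 63·x - 106.
Then x = 2 is a root, giving the factor (x - 2) and quotient x^2 - 5·x + 53.
The quadratic x^2 - 5·x + 53 has discriminant -187 < 0 and is irreducible over ℤ.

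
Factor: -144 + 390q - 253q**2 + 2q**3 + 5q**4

Testing divisors of the constant over divisors of the leading coefficient, q = 6 is a root, giving the factor (q - 6) and quotient 5q**3 + 32q**2 - 61q + 24.
Then q = 3/5 is a root, so (5q - 3) is a factor; dividing leaves q**2 + 7q - 8.
The remaining quadratic factors as (q + 8)(q - 1).

(5q - 3)(q + 8)(q - 1)(q - 6)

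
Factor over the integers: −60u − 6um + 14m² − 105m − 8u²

−(2u − 2m + 15)(4u + 7m)

Group: −2u(4u + 7m) + (2m − 15)(4u + 7m); both groups contain (4u + 7m).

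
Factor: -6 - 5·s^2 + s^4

Substitute u = s^2 to get a quadratic in u, then factor.
s^2 - 6 is irreducible over ℤ (6 is not a perfect square).
s^2 + 1 is irreducible over ℤ (sum of squares).

(s^2 + 1)·(s^2 - 6)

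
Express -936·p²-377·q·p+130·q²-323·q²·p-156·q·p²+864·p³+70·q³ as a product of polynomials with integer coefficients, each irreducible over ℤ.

(7·q-12·p+13)·(2·q-9·p)·(5·q+8·p)

Group: 2·q·(35·q²-4·q·p+65·q-96·p²+104·p) - 9·p·(35·q²-4·q·p+65·q-96·p²+104·p); both groups contain (35·q²-4·q·p+65·q-96·p²+104·p), so (2·q-9·p) is a factor with cofactor 35·q²-4·q·p+65·q-96·p²+104·p.
The cofactor groups again: 35·q²-4·q·p+65·q-96·p²+104·p = 5·q·(7·q-12·p+13) + 8·p·(7·q-12·p+13); both groups contain (7·q-12·p+13), giving (5·q+8·p)·(7·q-12·p+13).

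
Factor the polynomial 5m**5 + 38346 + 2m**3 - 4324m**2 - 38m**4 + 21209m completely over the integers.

Trying the rational-root candidates, m = 6 is a root, giving the factor (m - 6) and quotient 5m**4 - 8m**3 - 46m**2 - 4600m - 6391.
Continuing, m = -7/5 is a root, so (5m + 7) is a factor; dividing leaves m**3 - 3m**2 - 5m - 913.
Next, m = 11 is a root, so (m - 11) divides it; the quotient is m**2 + 8m + 83.
The quadratic m**2 + 8m + 83 has discriminant -268 < 0 and is irreducible over ℤ.

(5m + 7)(m - 11)(m - 6)(m**2 + 8m + 83)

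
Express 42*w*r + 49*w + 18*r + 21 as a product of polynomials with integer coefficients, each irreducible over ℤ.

Group as (42*w*r + 49*w) + (18*r + 21) = 7*w*(6*r + 7) + 3*(6*r + 7).
Both groups share the factor (6*r + 7).

(6*r + 7)*(7*w + 3)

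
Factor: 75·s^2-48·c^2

Pull out the common factor 3; 25·s^2-16·c^2 is a difference of squares.

3·(5·s-4·c)·(5·s+4·c)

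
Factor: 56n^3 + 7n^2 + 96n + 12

Group as (56n^3 + 96n) + (7n^2 + 12) = 8n(7n^2 + 12) + (7n^2 + 12).
Both groups share the factor (7n^2 + 12).

(8n + 1)(7n^2 + 12)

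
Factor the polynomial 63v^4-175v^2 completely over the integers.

7v^2(3v+5)(3v-5)

Factor out 7v^2, leaving 9v^2-25, which is a difference of two squares.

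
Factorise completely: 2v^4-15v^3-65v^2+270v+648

(2v-9)(v+2)(v+4)(v-9)

Testing divisors of the constant over divisors of the leading coefficient, v = -4 is a root, giving the factor (v+4) and quotient 2v^3-23v^2+27v+162.
Continuing, v = 9/2 is a root, so (2v-9) is a factor; dividing leaves v^2-7v-18.
The remaining quadratic factors as (v-9)(v+2).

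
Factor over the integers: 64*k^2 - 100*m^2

4*(4*k + 5*m)*(4*k - 5*m)

Every term has a factor of 4. Then 16*k^2 - 25*m^2 = (4*k)² − (5*m)².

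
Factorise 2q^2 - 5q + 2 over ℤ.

Need a pair with product 2·2 = 4 and sum -5: that's -4 and -1.
Split the middle term: 2q^2 - 4q - q + 2 = 2q(q - 2) - (q - 2).

(2q - 1)(q - 2)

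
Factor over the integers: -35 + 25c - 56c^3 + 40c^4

Group as (40c^4 + 25c) + (-56c^3 - 35) = 5c(8c^3 + 5) - 7(8c^3 + 5).
Both groups share the factor (8c^3 + 5).

(5c - 7)(8c^3 + 5)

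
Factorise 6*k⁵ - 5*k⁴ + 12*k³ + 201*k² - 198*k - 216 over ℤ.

(2*k - 3)*(3*k + 2)*(k + 3)*(k² - 3*k + 12)

Testing divisors of the constant over divisors of the leading coefficient, k = 3/2 is a root, giving the factor (2*k - 3) and quotient 3*k⁴ + 2*k³ + 9*k² + 114*k + 72.
Next, k = -2/3 is a root, so (3*k + 2) is a factor; dividing leaves k³ + 3*k + 36.
Continuing, k = -3 is a root, giving the factor (k + 3) and quotient k² - 3*k + 12.
The quadratic k² - 3*k + 12 has discriminant -39 < 0 and is irreducible over ℤ.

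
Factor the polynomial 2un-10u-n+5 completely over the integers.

(2u-1)(n-5)

Group as (2un-10u) + (-n+5) = 2u(n-5) - (n-5).
Both groups share the factor (n-5).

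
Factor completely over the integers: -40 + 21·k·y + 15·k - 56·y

(3·k - 8)·(7·y + 5)

Group as (21·k·y + 15·k) + (-56·y - 40) = 3·k·(7·y + 5) - 8·(7·y + 5).
Both groups share the factor (7·y + 5).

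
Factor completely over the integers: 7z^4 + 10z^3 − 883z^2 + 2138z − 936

Trying the rational-root candidates, z = 9 is a root, so (z − 9) divides it; the quotient is 7z^3 + 73z^2 − 226z + 104.
Then z = −13 is a root, so (z + 13) divides it; the quotient is 7z^2 − 18z + 8.
The remaining quadratic factors as (z − 2)(7z − 4).

(7z − 4)(z + 13)(z − 2)(z − 9)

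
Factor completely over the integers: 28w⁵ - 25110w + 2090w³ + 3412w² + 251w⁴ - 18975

Trying the rational-root candidates, w = -5/7 is a root, so (7w + 5) divides it; the quotient is 4w⁴ + 33w³ + 275w² + 291w - 3795.
Continuing, w = 11/4 is a root, so (4w - 11) divides it; the quotient is w³ + 11w² + 99w + 345.
Next, w = -5 is a root, so (w + 5) is a factor; dividing leaves w² + 6w + 69.
The quadratic w² + 6w + 69 has discriminant -240 < 0 and is irreducible over ℤ.

(4w - 11)(7w + 5)(w + 5)(w² + 6w + 69)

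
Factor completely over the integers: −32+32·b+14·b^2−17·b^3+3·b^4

Trying the rational-root candidates, b = 1 is a root, so (b−1) divides it; the quotient is 3·b^3−14·b^2+32.
Continuing, b = 4 is a root, so (b−4) divides it; the quotient is 3·b^2−2·b−8.
The remaining quadratic factors as (3·b+4)(b−2).

(3·b+4)·(b−1)·(b−2)·(b−4)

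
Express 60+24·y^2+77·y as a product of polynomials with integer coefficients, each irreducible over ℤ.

Need a pair with product 24·60 = 1440 and sum 77: that's 32 and 45.
Split the middle term: 24·y^2+32·y + 45·y+60 = 8·y·(3·y+4) + 15·(3·y+4).

(3·y+4)·(8·y+15)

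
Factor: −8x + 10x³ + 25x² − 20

Group as (10x³ − 8x) + (25x² − 20) = 2x(5x² − 4) + 5(5x² − 4).
Both groups share the factor (5x² − 4).

(2x + 5)(5x² − 4)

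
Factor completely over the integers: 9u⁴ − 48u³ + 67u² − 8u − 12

Among the possible rational roots, u = 2/3 is a root, so (3u − 2) is a factor; dividing leaves 3u³ − 14u² + 13u + 6.
Then u = 2 is a root, so (u − 2) is a factor; dividing leaves 3u² − 8u − 3.
The remaining quadratic factors as (3u + 1)(u − 3).

(3u + 1)(3u − 2)(u − 2)(u − 3)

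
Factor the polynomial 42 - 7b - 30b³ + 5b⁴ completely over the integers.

(b - 6)(5b³ - 7)

Group as (5b⁴ - 7b) + (-30b³ + 42) = b(5b³ - 7) - 6(5b³ - 7).
Both groups share the factor (5b³ - 7).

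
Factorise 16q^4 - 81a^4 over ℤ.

(2q - 3a)(2q + 3a)(4q^2 + 9a^2)

Write as (4q^2)² − (9a^2)², then factor 4q^2 - 9a^2 once more.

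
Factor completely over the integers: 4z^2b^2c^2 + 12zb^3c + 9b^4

Pull out the common factor b^2, leaving 4z^2c^2 + 12zbc + 9b^2.
Recognize a perfect-square trinomial with the parts 3b and 2zc.

b^2(2zc + 3b)^2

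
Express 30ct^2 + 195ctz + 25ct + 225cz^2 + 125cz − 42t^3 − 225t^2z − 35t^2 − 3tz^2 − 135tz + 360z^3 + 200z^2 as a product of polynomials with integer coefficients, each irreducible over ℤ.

(5c − 7t + 8z)(6t + 9z + 5)(t + 5z)

Group: t(30ct + 45cz + 25c − 42t^2 − 15tz − 35t + 72z^2 + 40z) + 5z(30ct + 45cz + 25c − 42t^2 − 15tz − 35t + 72z^2 + 40z); both groups contain (30ct + 45cz + 25c − 42t^2 − 15tz − 35t + 72z^2 + 40z), so (t + 5z) is a factor with cofactor 30ct + 45cz + 25c − 42t^2 − 15tz − 35t + 72z^2 + 40z.
The cofactor groups again: 30ct + 45cz + 25c − 42t^2 − 15tz − 35t + 72z^2 + 40z = 6t(5c − 7t + 8z) + (9z + 5)(5c − 7t + 8z); both groups contain (5c − 7t + 8z), giving (6t + 9z + 5)(5c − 7t + 8z).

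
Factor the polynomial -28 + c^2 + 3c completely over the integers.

(c + 7)(c - 4)

Two integers with product -28 and sum 3 are 7 and -4.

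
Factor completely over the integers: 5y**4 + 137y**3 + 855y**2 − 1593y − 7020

(5y + 12)(y + 13)(y + 15)(y − 3)

Testing divisors of the constant over divisors of the leading coefficient, y = 3 is a root, so (y − 3) divides it; the quotient is 5y**3 + 152y**2 + 1311y + 2340.
Then y = −15 is a root, so (y + 15) divides it; the quotient is 5y**2 + 77y + 156.
The remaining quadratic factors as (5y + 12)(y + 13).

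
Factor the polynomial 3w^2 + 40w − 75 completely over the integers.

(3w − 5)(w + 15)

Need a pair with product 3·(−75) = −225 and sum 40: that's 45 and −5.
Split the middle term: 3w^2 + 45w − 5w − 75 = 3w(w + 15) − 5(w + 15).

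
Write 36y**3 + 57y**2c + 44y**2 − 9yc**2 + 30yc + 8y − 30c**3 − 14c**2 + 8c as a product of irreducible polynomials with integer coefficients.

(9y − 6c + 2)(4y + 5c + 4)(y + c)

Group: 9y(4y**2 + 9yc + 4y + 5c**2 + 4c) + (−6c + 2)(4y**2 + 9yc + 4y + 5c**2 + 4c); both groups contain (4y**2 + 9yc + 4y + 5c**2 + 4c), so (9y − 6c + 2) is a factor with cofactor 4y**2 + 9yc + 4y + 5c**2 + 4c.
The cofactor groups again: 4y**2 + 9yc + 4y + 5c**2 + 4c = y(4y + 5c + 4) + c(4y + 5c + 4); both groups contain (4y + 5c + 4), giving (y + c)(4y + 5c + 4).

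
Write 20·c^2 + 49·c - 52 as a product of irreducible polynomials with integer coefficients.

(4·c + 13)·(5·c - 4)

Need a pair with product 20·(-52) = -1040 and sum 49: that's -16 and 65.
Split the middle term: 20·c^2 - 16·c + 65·c - 52 = 4·c·(5·c - 4) + 13·(5·c - 4).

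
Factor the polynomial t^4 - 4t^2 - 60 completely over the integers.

(t^2 + 6)(t^2 - 10)

Substitute u = t^2 to get a quadratic in u, then factor.
t^2 - 10 is irreducible over ℤ (10 is not a perfect square).
t^2 + 6 is irreducible over ℤ (always positive, so no real roots).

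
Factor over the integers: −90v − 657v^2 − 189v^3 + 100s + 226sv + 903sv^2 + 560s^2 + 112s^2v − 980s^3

−(10s − 9v)(14s − 3v − 10)(7s + 7v + 1)

Group: 7s(−140s^2 + 156sv + 100s − 27v^2 − 90v) + (7v + 1)(−140s^2 + 156sv + 100s − 27v^2 − 90v); both groups contain (−140s^2 + 156sv + 100s − 27v^2 − 90v), so (7s + 7v + 1) is a factor with cofactor −140s^2 + 156sv + 100s − 27v^2 − 90v.
The cofactor groups again: −140s^2 + 156sv + 100s − 27v^2 − 90v = −10s(14s − 3v − 10) + 9v(14s − 3v − 10); both groups contain (14s − 3v − 10), giving −(10s − 9v)(14s − 3v − 10).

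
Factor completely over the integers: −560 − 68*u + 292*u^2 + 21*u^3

(3*u + 4)*(7*u − 10)*(u + 14)

By the rational root theorem, u = −14 is a root, so (u + 14) divides it; the quotient is 21*u^2 − 2*u − 40.
The remaining quadratic factors as (3*u + 4)(7*u − 10).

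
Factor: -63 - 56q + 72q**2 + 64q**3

Group as (64q**3 - 56q) + (72q**2 - 63) = 8q(8q**2 - 7) + 9(8q**2 - 7).
Both groups share the factor (8q**2 - 7).

(8q + 9)(8q**2 - 7)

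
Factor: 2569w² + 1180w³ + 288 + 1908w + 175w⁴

(5w + 1)(5w + 12)(7w + 8)(w + 3)

Among the possible rational roots, w = -1/5 is a root, so (5w + 1) divides it; the quotient is 35w³ + 229w² + 468w + 288.
Continuing, w = -12/5 is a root, so (5w + 12) is a factor; dividing leaves 7w² + 29w + 24.
The remaining quadratic factors as (7w + 8)(w + 3).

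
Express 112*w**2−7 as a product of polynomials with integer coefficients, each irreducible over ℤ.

7*(4*w+1)*(4*w−1)

Every term has a factor of 7. Then 16*w**2−1 = (4*w)² − (1)².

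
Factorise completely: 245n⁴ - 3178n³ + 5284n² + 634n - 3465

(5n - 7)(7n + 5)(7n - 9)(n - 11)

Among the possible rational roots, n = 9/7 is a root, so (7n - 9) divides it; the quotient is 35n³ - 409n² + 229n + 385.
Next, n = 11 is a root, so (n - 11) divides it; the quotient is 35n² - 24n - 35.
The remaining quadratic factors as (7n + 5)(5n - 7).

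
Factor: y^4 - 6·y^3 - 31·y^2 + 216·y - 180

Trying the rational-root candidates, y = 5 is a root, so (y - 5) divides it; the quotient is y^3 - y^2 - 36·y + 36.
Next, y = 6 is a root, so (y - 6) divides it; the quotient is y^2 + 5·y - 6.
The remaining quadratic factors as (y + 6)(y - 1).

(y + 6)·(y - 1)·(y - 5)·(y - 6)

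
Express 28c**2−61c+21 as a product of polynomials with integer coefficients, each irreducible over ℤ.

(4c−7)(7c−3)

Need a pair with product 28·21 = 588 and sum −61: that's −12 and −49.
Split the middle term: 28c**2−12c − 49c+21 = 4c(7c−3) − 7(7c−3).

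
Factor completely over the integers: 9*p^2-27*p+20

Need a pair with product 9·20 = 180 and sum -27: that's -12 and -15.
Split the middle term: 9*p^2-12*p - 15*p+20 = 3*p*(3*p-4) - 5*(3*p-4).

(3*p-4)*(3*p-5)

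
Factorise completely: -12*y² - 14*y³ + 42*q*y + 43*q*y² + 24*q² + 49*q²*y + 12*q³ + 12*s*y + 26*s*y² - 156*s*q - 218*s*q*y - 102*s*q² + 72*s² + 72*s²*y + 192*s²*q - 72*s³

Group: 6*s*(-12*s² + 30*s*q + 8*s*y + 12*s - 12*q² - 25*q*y - 24*q + 7*y² + 6*y) + (-q - 2*y)*(-12*s² + 30*s*q + 8*s*y + 12*s - 12*q² - 25*q*y - 24*q + 7*y² + 6*y); both groups contain (-12*s² + 30*s*q + 8*s*y + 12*s - 12*q² - 25*q*y - 24*q + 7*y² + 6*y), so (6*s - q - 2*y) is a factor with cofactor -12*s² + 30*s*q + 8*s*y + 12*s - 12*q² - 25*q*y - 24*q + 7*y² + 6*y.
The cofactor groups again: -12*s² + 30*s*q + 8*s*y + 12*s - 12*q² - 25*q*y - 24*q + 7*y² + 6*y = -6*s*(2*s - 4*q + y) + (3*q + 7*y + 6)*(2*s - 4*q + y); both groups contain (2*s - 4*q + y), giving -(6*s - 3*q - 7*y - 6)*(2*s - 4*q + y).

-(6*s - 3*q - 7*y - 6)*(2*s - 4*q + y)*(6*s - q - 2*y)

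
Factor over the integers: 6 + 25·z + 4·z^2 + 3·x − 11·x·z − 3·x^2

−(3·x − z − 6)·(x + 4·z + 1)

Group: −3·x·(x + 4·z + 1) + (z + 6)·(x + 4·z + 1); both groups contain (x + 4·z + 1).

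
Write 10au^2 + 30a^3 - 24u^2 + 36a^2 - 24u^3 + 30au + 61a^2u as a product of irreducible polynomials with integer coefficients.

(2a - u)(3a + 4u)(5a + 6u + 6)

Group: 5a(6a^2 + 5au - 4u^2) + (6u + 6)(6a^2 + 5au - 4u^2); both groups contain (6a^2 + 5au - 4u^2), so (5a + 6u + 6) is a factor with cofactor 6a^2 + 5au - 4u^2.
The cofactor groups again: 6a^2 + 5au - 4u^2 = 2a(3a + 4u) - u(3a + 4u); both groups contain (3a + 4u), giving (2a - u)(3a + 4u).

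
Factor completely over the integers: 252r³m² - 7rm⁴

7m²r(6r - m)(6r + m)

Every term has a factor of 7rm². Then 36r² - m² = (6r)² − (m)².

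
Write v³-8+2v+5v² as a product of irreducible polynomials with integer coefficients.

(v+2)(v+4)(v-1)

Trying the rational-root candidates, v = -4 is a root, so (v+4) divides it; the quotient is v²+v-2.
The remaining quadratic factors as (v+2)(v-1).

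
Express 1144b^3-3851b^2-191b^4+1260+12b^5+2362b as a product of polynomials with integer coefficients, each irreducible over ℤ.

Testing divisors of the constant over divisors of the leading coefficient, b = -1/3 is a root, so (3b+1) divides it; the quotient is 4b^4-65b^3+403b^2-1418b+1260.
Continuing, b = 5/4 is a root, so (4b-5) is a factor; dividing leaves b^3-15b^2+82b-252.
Continuing, b = 9 is a root, giving the factor (b-9) and quotient b^2-6b+28.
The quadratic b^2-6b+28 has discriminant -76 < 0 and is irreducible over ℤ.

(3b+1)(4b-5)(b-9)(b^2-6b+28)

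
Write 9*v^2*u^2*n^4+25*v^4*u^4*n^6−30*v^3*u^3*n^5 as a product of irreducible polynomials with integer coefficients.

n^4*u^2*v^2*(5*v*u*n−3)^2

Pull out the common factor v^2*u^2*n^4, leaving 25*v^2*u^2*n^2−30*v*u*n+9.
Recognize a perfect-square trinomial with the parts 3 and 5*v*u*n.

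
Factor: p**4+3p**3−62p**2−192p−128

Among the possible rational roots, p = −8 is a root, so (p+8) is a factor; dividing leaves p**3−5p**2−22p−16.
Then p = −2 is a root, giving the factor (p+2) and quotient p**2−7p−8.
The remaining quadratic factors as (p−8)(p+1).

(p+1)(p+2)(p+8)(p−8)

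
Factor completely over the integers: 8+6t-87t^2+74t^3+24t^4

Among the possible rational roots, t = -4 is a root, so (t+4) is a factor; dividing leaves 24t^3-22t^2+t+2.
Continuing, t = -1/4 is a root, so (4t+1) is a factor; dividing leaves 6t^2-7t+2.
The remaining quadratic factors as (2t-1)(3t-2).

(2t-1)(3t-2)(4t+1)(t+4)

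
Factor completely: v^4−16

(v+2)(v−2)(v^2+4)

(v)⁴ − (2)⁴ = ((v)² − (2)²)((v)² + (2)²); the first factor splits again, the second (v^2+4) is irreducible.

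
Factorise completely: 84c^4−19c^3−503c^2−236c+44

(3c+2)(4c−11)(7c−1)(c+2)

Among the possible rational roots, c = 11/4 is a root, so (4c−11) is a factor; dividing leaves 21c^3+53c^2+20c−4.
Next, c = −2 is a root, giving the factor (c+2) and quotient 21c^2+11c−2.
The remaining quadratic factors as (3c+2)(7c−1).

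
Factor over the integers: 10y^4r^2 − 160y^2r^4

10r^2y^2(y − 4r)(y + 4r)

Factor out 10y^2r^2, leaving y^2 − 16r^2, which is a difference of two squares.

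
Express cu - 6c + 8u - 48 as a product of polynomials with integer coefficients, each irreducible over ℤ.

(c + 8)(u - 6)

Group as (cu - 6c) + (8u - 48) = c(u - 6) + 8(u - 6).
Both groups share the factor (u - 6).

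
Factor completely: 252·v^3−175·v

7·v·(6·v+5)·(6·v−5)

Pull out the common factor 7·v; 36·v^2−25 is a difference of squares.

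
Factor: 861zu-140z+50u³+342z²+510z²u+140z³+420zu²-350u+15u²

Group: 2z(70z²+80zu+171z+10u²+3u-70) + 5u(70z²+80zu+171z+10u²+3u-70); both groups contain (70z²+80zu+171z+10u²+3u-70), so (2z+5u) is a factor with cofactor 70z²+80zu+171z+10u²+3u-70.
The cofactor groups again: 70z²+80zu+171z+10u²+3u-70 = 14z(5z+5u+14) + (2u-5)(5z+5u+14); both groups contain (5z+5u+14), giving (14z+2u-5)(5z+5u+14).

(14z+2u-5)(2z+5u)(5z+5u+14)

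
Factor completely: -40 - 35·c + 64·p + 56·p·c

(7·c + 8)·(8·p - 5)

Group as (56·p·c + 64·p) + (-35·c - 40) = 8·p·(7·c + 8) - 5·(7·c + 8).
Both groups share the factor (7·c + 8).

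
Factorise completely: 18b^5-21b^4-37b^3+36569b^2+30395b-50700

By the rational root theorem, b = 5/6 is a root, so (6b-5) divides it; the quotient is 3b^4-b^3-7b^2+6089b+10140.
Next, b = -12 is a root, giving the factor (b+12) and quotient 3b^3-37b^2+437b+845.
Continuing, b = -5/3 is a root, giving the factor (3b+5) and quotient b^2-14b+169.
The quadratic b^2-14b+169 has discriminant -480 < 0 and is irreducible over ℤ.

(3b+5)(6b-5)(b+12)(b^2-14b+169)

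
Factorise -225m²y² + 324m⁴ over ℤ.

9m²(6m + 5y)(6m - 5y)

Every term has a factor of 9m². Then 36m² - 25y² = (6m)² − (5y)².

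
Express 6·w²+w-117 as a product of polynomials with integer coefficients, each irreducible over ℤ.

Need a pair with product 6·(-117) = -702 and sum 1: that's -26 and 27.
Split the middle term: 6·w²-26·w + 27·w-117 = 2·w·(3·w-13) + 9·(3·w-13).

(2·w+9)·(3·w-13)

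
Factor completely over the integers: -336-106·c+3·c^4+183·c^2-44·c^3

Testing divisors of the constant over divisors of the leading coefficient, c = -1 is a root, giving the factor (c+1) and quotient 3·c^3-47·c^2+230·c-336.
Next, c = 6 is a root, so (c-6) divides it; the quotient is 3·c^2-29·c+56.
The remaining quadratic factors as (3·c-8)(c-7).

(3·c-8)·(c+1)·(c-6)·(c-7)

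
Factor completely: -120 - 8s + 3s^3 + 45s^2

(s + 15)(3s^2 - 8)

Group as (3s^3 - 8s) + (45s^2 - 120) = s(3s^2 - 8) + 15(3s^2 - 8).
Both groups share the factor (3s^2 - 8).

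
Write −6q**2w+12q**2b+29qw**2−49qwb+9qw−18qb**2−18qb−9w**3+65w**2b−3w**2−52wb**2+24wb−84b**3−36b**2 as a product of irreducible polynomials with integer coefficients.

Group: w(−6q**2+29qw+9qb+9q−9w**2+47wb−3w+42b**2+18b) − 2b(−6q**2+29qw+9qb+9q−9w**2+47wb−3w+42b**2+18b); both groups contain (−6q**2+29qw+9qb+9q−9w**2+47wb−3w+42b**2+18b), so (w−2b) is a factor with cofactor −6q**2+29qw+9qb+9q−9w**2+47wb−3w+42b**2+18b.
The cofactor groups again: −6q**2+29qw+9qb+9q−9w**2+47wb−3w+42b**2+18b = −3q(2q−9w−7b−3) + (w−6b)(2q−9w−7b−3); both groups contain (2q−9w−7b−3), giving −(3q−w+6b)(2q−9w−7b−3).

−(w−2b)(2q−9w−7b−3)(3q−w+6b)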